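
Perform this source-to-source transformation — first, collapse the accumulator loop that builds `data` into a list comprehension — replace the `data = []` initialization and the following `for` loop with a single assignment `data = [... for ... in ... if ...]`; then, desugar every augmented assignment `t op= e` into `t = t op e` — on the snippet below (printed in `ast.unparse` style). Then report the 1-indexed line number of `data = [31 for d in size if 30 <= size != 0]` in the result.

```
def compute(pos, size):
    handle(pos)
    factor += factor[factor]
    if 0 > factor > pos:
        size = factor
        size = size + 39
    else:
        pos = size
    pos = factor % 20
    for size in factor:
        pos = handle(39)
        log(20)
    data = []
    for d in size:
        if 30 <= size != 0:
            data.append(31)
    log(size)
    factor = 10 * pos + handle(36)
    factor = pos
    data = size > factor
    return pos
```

Transformed code:
def compute(pos, size):
    handle(pos)
    factor = factor + factor[factor]
    if 0 > factor > pos:
        size = factor
        size = size + 39
    else:
        pos = size
    pos = factor % 20
    for size in factor:
        pos = handle(39)
        log(20)
    data = [31 for d in size if 30 <= size != 0]
    log(size)
    factor = 10 * pos + handle(36)
    factor = pos
    data = size > factor
    return pos

13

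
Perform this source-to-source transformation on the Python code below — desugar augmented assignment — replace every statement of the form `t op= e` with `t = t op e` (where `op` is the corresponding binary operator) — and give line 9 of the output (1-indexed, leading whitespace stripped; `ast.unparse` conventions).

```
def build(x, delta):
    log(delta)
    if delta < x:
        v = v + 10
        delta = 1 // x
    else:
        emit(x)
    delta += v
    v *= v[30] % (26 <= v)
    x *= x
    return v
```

v = v * (v[30] % (26 <= v))

Transformed code:
def build(x, delta):
    log(delta)
    if delta < x:
        v = v + 10
        delta = 1 // x
    else:
        emit(x)
    delta = delta + v
    v = v * (v[30] % (26 <= v))
    x = x * x
    return v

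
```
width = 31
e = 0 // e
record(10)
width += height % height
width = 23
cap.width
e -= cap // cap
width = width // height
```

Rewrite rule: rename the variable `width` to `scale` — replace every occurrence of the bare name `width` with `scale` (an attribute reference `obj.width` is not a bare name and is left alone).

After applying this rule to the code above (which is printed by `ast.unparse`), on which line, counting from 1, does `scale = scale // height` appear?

8

Transformed code:
scale = 31
e = 0 // e
record(10)
scale += height % height
scale = 23
cap.width
e -= cap // cap
scale = scale // height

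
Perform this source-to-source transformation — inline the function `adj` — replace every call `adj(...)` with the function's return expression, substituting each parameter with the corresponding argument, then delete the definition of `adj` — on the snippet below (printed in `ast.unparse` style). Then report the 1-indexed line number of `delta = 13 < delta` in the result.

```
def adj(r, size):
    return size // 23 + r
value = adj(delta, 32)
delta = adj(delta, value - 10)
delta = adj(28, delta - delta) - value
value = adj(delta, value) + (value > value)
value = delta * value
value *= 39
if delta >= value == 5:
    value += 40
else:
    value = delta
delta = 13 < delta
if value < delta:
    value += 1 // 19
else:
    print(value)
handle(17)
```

11

Transformed code:
value = 32 // 23 + delta
delta = (value - 10) // 23 + delta
delta = (delta - delta) // 23 + 28 - value
value = value // 23 + delta + (value > value)
value = delta * value
value *= 39
if delta >= value == 5:
    value += 40
else:
    value = delta
delta = 13 < delta
if value < delta:
    value += 1 // 19
else:
    print(value)
handle(17)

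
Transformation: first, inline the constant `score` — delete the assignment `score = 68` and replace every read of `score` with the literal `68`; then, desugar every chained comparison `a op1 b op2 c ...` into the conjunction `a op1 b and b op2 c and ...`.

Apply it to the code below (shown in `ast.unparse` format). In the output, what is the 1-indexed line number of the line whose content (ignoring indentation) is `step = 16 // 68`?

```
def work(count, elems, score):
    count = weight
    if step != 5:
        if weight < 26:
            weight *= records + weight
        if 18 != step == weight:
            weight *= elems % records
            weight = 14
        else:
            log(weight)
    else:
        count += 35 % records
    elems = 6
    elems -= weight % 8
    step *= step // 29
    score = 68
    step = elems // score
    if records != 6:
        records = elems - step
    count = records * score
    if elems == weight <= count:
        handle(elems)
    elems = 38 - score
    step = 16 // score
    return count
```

Transformed code:
def work(count, elems, score):
    count = weight
    if step != 5:
        if weight < 26:
            weight *= records + weight
        if 18 != step and step == weight:
            weight *= elems % records
            weight = 14
        else:
            log(weight)
    else:
        count += 35 % records
    elems = 6
    elems -= weight % 8
    step *= step // 29
    step = elems // 68
    if records != 6:
        records = elems - step
    count = records * 68
    if elems == weight and weight <= count:
        handle(elems)
    elems = 38 - 68
    step = 16 // 68
    return count

23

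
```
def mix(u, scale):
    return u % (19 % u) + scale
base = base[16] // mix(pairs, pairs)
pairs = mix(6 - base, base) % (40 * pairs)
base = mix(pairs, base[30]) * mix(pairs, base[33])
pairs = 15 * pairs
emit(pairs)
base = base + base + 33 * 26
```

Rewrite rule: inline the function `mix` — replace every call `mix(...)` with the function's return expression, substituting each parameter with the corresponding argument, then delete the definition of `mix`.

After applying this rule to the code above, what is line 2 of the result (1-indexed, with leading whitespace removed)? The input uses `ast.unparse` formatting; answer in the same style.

pairs = ((6 - base) % (19 % (6 - base)) + base) % (40 * pairs)

Transformed code:
base = base[16] // (pairs % (19 % pairs) + pairs)
pairs = ((6 - base) % (19 % (6 - base)) + base) % (40 * pairs)
base = (pairs % (19 % pairs) + base[30]) * (pairs % (19 % pairs) + base[33])
pairs = 15 * pairs
emit(pairs)
base = base + base + 33 * 26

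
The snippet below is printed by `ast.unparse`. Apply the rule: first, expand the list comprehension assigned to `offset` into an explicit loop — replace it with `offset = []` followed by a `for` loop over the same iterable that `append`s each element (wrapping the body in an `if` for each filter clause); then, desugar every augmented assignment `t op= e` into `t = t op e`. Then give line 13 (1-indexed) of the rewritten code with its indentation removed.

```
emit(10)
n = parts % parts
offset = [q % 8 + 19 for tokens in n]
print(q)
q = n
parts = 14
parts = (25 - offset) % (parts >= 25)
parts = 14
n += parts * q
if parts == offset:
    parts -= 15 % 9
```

parts = parts - 15 % 9

Transformed code:
emit(10)
n = parts % parts
offset = []
for tokens in n:
    offset.append(q % 8 + 19)
print(q)
q = n
parts = 14
parts = (25 - offset) % (parts >= 25)
parts = 14
n = n + parts * q
if parts == offset:
    parts = parts - 15 % 9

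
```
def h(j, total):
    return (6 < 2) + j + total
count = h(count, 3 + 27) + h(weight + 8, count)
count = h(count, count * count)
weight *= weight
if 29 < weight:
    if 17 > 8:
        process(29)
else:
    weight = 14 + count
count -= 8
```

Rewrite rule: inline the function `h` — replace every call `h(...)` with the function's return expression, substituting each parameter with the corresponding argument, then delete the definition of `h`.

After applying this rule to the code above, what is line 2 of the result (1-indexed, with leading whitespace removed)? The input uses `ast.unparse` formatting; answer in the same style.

count = (6 < 2) + count + count * count

Transformed code:
count = (6 < 2) + count + (3 + 27) + ((6 < 2) + (weight + 8) + count)
count = (6 < 2) + count + count * count
weight *= weight
if 29 < weight:
    if 17 > 8:
        process(29)
else:
    weight = 14 + count
count -= 8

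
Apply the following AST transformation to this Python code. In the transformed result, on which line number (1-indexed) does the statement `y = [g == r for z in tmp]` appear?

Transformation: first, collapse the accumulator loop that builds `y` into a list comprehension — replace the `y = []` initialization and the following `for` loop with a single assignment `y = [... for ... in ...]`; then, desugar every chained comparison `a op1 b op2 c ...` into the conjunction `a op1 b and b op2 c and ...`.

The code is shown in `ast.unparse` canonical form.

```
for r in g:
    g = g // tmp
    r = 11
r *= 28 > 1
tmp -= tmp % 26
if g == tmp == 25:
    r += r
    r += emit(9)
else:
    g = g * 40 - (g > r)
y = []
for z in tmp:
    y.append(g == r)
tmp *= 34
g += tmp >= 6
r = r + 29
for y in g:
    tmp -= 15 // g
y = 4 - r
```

Transformed code:
for r in g:
    g = g // tmp
    r = 11
r *= 28 > 1
tmp -= tmp % 26
if g == tmp and tmp == 25:
    r += r
    r += emit(9)
else:
    g = g * 40 - (g > r)
y = [g == r for z in tmp]
tmp *= 34
g += tmp >= 6
r = r + 29
for y in g:
    tmp -= 15 // g
y = 4 - r

11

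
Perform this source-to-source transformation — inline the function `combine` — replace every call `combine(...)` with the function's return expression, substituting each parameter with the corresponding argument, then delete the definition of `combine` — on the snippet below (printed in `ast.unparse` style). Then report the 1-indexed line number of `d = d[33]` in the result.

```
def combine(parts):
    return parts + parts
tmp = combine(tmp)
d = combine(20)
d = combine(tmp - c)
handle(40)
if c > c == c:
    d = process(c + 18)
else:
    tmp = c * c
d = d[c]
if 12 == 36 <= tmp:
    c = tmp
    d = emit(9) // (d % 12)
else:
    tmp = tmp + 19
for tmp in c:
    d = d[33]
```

16

Transformed code:
tmp = tmp + tmp
d = 20 + 20
d = tmp - c + (tmp - c)
handle(40)
if c > c == c:
    d = process(c + 18)
else:
    tmp = c * c
d = d[c]
if 12 == 36 <= tmp:
    c = tmp
    d = emit(9) // (d % 12)
else:
    tmp = tmp + 19
for tmp in c:
    d = d[33]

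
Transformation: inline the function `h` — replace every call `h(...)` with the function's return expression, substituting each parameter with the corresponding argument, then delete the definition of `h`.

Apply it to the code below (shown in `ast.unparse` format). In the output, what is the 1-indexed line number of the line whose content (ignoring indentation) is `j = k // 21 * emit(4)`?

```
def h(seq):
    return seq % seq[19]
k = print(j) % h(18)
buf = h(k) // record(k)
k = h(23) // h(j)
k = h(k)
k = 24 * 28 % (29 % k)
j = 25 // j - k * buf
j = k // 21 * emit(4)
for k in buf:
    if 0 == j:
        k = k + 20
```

Transformed code:
k = print(j) % (18 % 18[19])
buf = k % k[19] // record(k)
k = 23 % 23[19] // (j % j[19])
k = k % k[19]
k = 24 * 28 % (29 % k)
j = 25 // j - k * buf
j = k // 21 * emit(4)
for k in buf:
    if 0 == j:
        k = k + 20

7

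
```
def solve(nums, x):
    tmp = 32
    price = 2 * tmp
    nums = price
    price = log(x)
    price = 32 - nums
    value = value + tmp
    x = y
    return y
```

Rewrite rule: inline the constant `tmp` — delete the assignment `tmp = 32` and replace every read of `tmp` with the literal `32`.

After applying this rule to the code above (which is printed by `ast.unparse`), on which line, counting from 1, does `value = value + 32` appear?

6

Transformed code:
def solve(nums, x):
    price = 2 * 32
    nums = price
    price = log(x)
    price = 32 - nums
    value = value + 32
    x = y
    return y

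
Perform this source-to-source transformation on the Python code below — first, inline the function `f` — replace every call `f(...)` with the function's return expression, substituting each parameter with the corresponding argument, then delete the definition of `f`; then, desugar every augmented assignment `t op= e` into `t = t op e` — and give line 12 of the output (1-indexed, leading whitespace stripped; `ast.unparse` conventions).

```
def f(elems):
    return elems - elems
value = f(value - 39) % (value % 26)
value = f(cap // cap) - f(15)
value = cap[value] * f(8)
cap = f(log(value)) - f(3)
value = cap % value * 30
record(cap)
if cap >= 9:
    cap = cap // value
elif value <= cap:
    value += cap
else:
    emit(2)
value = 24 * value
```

Transformed code:
value = (value - 39 - (value - 39)) % (value % 26)
value = cap // cap - cap // cap - (15 - 15)
value = cap[value] * (8 - 8)
cap = log(value) - log(value) - (3 - 3)
value = cap % value * 30
record(cap)
if cap >= 9:
    cap = cap // value
elif value <= cap:
    value = value + cap
else:
    emit(2)
value = 24 * value

emit(2)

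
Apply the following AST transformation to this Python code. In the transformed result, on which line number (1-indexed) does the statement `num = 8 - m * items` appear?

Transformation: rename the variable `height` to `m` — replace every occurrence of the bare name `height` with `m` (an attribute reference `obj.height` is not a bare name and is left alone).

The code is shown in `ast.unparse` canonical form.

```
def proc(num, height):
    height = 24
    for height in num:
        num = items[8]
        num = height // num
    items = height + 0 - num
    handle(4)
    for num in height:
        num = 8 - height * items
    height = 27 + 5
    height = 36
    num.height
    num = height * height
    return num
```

Transformed code:
def proc(num, m):
    m = 24
    for m in num:
        num = items[8]
        num = m // num
    items = m + 0 - num
    handle(4)
    for num in m:
        num = 8 - m * items
    m = 27 + 5
    m = 36
    num.height
    num = m * m
    return num

9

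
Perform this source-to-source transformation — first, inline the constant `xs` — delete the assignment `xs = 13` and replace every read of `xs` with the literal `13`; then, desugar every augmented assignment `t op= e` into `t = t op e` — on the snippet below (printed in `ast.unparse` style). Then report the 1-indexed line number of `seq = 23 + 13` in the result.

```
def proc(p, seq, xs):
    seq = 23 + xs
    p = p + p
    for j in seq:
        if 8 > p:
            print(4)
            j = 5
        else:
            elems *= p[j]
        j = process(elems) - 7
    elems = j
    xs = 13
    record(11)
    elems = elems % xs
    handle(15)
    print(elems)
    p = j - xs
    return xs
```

2

Transformed code:
def proc(p, seq, xs):
    seq = 23 + 13
    p = p + p
    for j in seq:
        if 8 > p:
            print(4)
            j = 5
        else:
            elems = elems * p[j]
        j = process(elems) - 7
    elems = j
    record(11)
    elems = elems % 13
    handle(15)
    print(elems)
    p = j - 13
    return 13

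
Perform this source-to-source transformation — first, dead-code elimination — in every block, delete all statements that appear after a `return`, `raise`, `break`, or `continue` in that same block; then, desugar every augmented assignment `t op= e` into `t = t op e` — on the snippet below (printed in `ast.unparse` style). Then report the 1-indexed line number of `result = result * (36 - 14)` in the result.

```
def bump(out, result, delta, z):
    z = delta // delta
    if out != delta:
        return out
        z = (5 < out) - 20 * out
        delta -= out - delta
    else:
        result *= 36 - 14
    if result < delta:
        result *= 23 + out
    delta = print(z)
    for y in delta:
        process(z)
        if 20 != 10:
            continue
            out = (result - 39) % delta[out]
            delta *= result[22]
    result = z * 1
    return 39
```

6

Transformed code:
def bump(out, result, delta, z):
    z = delta // delta
    if out != delta:
        return out
    else:
        result = result * (36 - 14)
    if result < delta:
        result = result * (23 + out)
    delta = print(z)
    for y in delta:
        process(z)
        if 20 != 10:
            continue
    result = z * 1
    return 39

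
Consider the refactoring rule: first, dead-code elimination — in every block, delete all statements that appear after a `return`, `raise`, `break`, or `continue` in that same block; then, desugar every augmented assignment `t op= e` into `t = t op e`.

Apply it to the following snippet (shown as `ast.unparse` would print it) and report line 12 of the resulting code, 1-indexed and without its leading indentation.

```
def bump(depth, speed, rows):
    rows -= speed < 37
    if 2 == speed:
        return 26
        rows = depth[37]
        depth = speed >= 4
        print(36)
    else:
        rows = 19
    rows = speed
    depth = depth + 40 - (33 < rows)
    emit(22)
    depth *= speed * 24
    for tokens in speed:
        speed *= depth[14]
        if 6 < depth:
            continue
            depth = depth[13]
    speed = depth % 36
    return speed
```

speed = speed * depth[14]

Transformed code:
def bump(depth, speed, rows):
    rows = rows - (speed < 37)
    if 2 == speed:
        return 26
    else:
        rows = 19
    rows = speed
    depth = depth + 40 - (33 < rows)
    emit(22)
    depth = depth * (speed * 24)
    for tokens in speed:
        speed = speed * depth[14]
        if 6 < depth:
            continue
    speed = depth % 36
    return speed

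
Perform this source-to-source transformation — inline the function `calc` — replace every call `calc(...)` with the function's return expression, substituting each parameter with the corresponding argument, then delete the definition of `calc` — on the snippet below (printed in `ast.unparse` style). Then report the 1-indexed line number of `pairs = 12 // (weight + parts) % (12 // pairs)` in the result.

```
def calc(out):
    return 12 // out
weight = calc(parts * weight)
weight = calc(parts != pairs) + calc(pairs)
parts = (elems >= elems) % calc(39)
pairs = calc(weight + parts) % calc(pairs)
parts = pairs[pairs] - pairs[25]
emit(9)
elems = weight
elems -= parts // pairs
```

4

Transformed code:
weight = 12 // (parts * weight)
weight = 12 // (parts != pairs) + 12 // pairs
parts = (elems >= elems) % (12 // 39)
pairs = 12 // (weight + parts) % (12 // pairs)
parts = pairs[pairs] - pairs[25]
emit(9)
elems = weight
elems -= parts // pairs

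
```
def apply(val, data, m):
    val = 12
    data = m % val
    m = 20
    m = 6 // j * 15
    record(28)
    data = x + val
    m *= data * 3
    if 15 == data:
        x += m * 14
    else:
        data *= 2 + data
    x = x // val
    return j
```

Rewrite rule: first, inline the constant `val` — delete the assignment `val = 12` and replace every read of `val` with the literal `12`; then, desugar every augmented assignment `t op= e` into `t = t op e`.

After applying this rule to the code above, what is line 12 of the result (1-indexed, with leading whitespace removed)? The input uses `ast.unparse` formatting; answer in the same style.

Transformed code:
def apply(val, data, m):
    data = m % 12
    m = 20
    m = 6 // j * 15
    record(28)
    data = x + 12
    m = m * (data * 3)
    if 15 == data:
        x = x + m * 14
    else:
        data = data * (2 + data)
    x = x // 12
    return j

x = x // 12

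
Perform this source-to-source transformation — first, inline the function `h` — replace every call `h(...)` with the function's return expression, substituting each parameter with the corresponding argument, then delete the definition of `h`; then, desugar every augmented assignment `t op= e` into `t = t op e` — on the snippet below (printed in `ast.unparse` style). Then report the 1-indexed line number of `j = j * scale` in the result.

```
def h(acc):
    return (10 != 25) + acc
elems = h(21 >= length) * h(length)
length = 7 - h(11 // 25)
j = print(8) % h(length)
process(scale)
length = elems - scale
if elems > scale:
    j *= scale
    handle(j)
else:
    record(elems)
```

7

Transformed code:
elems = ((10 != 25) + (21 >= length)) * ((10 != 25) + length)
length = 7 - ((10 != 25) + 11 // 25)
j = print(8) % ((10 != 25) + length)
process(scale)
length = elems - scale
if elems > scale:
    j = j * scale
    handle(j)
else:
    record(elems)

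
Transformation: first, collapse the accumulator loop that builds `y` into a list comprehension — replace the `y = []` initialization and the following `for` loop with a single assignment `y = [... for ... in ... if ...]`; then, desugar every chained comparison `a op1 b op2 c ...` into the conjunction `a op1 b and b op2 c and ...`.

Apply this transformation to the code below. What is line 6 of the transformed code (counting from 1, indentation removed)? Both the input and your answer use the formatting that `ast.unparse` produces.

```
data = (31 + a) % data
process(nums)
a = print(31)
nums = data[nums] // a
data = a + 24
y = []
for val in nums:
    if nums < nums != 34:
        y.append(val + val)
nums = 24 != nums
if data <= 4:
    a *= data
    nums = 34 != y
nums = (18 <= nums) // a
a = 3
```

y = [val + val for val in nums if nums < nums and nums != 34]

Transformed code:
data = (31 + a) % data
process(nums)
a = print(31)
nums = data[nums] // a
data = a + 24
y = [val + val for val in nums if nums < nums and nums != 34]
nums = 24 != nums
if data <= 4:
    a *= data
    nums = 34 != y
nums = (18 <= nums) // a
a = 3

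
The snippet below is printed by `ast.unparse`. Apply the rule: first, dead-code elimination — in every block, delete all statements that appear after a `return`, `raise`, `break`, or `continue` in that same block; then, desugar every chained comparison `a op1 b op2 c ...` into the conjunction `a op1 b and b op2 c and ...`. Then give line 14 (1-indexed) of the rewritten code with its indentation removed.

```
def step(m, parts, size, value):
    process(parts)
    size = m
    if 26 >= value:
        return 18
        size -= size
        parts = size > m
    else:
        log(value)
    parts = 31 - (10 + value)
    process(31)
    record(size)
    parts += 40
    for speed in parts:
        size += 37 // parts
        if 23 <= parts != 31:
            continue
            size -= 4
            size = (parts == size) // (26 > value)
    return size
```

if 23 <= parts and parts != 31:

Transformed code:
def step(m, parts, size, value):
    process(parts)
    size = m
    if 26 >= value:
        return 18
    else:
        log(value)
    parts = 31 - (10 + value)
    process(31)
    record(size)
    parts += 40
    for speed in parts:
        size += 37 // parts
        if 23 <= parts and parts != 31:
            continue
    return size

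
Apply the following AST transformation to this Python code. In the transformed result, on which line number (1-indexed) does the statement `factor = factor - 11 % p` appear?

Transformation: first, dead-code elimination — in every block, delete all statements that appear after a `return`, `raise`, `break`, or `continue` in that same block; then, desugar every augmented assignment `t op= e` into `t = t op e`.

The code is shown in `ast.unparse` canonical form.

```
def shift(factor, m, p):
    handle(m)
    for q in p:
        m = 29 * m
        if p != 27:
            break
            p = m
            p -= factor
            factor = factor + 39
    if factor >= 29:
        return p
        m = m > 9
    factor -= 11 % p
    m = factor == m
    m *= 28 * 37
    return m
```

Transformed code:
def shift(factor, m, p):
    handle(m)
    for q in p:
        m = 29 * m
        if p != 27:
            break
    if factor >= 29:
        return p
    factor = factor - 11 % p
    m = factor == m
    m = m * (28 * 37)
    return m

9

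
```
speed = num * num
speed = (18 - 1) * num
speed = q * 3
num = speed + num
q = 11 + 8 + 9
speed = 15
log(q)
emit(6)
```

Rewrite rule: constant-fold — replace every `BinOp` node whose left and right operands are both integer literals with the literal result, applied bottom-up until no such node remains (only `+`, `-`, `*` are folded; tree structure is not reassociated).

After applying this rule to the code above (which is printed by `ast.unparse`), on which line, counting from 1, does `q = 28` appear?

5

Transformed code:
speed = num * num
speed = 17 * num
speed = q * 3
num = speed + num
q = 28
speed = 15
log(q)
emit(6)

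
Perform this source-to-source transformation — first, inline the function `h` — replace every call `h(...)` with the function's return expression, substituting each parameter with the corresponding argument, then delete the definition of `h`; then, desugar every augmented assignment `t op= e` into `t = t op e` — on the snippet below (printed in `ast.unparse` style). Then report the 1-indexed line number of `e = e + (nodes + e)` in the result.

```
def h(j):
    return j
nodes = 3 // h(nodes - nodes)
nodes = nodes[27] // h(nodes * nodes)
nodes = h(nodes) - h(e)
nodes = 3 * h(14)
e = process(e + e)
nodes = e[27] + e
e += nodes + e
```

7

Transformed code:
nodes = 3 // (nodes - nodes)
nodes = nodes[27] // (nodes * nodes)
nodes = nodes - e
nodes = 3 * 14
e = process(e + e)
nodes = e[27] + e
e = e + (nodes + e)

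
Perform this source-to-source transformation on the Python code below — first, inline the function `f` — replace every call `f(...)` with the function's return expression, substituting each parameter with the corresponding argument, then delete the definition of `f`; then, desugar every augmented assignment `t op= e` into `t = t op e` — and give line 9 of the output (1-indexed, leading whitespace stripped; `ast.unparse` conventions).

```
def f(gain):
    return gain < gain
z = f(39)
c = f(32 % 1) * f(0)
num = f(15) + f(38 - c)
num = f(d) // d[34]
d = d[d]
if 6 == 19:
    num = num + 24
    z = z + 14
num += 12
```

num = num + 12

Transformed code:
z = 39 < 39
c = (32 % 1 < 32 % 1) * (0 < 0)
num = (15 < 15) + (38 - c < 38 - c)
num = (d < d) // d[34]
d = d[d]
if 6 == 19:
    num = num + 24
    z = z + 14
num = num + 12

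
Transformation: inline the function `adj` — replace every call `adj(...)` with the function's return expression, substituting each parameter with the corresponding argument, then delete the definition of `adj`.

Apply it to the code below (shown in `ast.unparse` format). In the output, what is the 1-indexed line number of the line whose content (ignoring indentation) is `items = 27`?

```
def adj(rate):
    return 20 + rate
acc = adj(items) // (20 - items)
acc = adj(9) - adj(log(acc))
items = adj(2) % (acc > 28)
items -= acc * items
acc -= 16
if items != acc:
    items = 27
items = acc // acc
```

Transformed code:
acc = (20 + items) // (20 - items)
acc = 20 + 9 - (20 + log(acc))
items = (20 + 2) % (acc > 28)
items -= acc * items
acc -= 16
if items != acc:
    items = 27
items = acc // acc

7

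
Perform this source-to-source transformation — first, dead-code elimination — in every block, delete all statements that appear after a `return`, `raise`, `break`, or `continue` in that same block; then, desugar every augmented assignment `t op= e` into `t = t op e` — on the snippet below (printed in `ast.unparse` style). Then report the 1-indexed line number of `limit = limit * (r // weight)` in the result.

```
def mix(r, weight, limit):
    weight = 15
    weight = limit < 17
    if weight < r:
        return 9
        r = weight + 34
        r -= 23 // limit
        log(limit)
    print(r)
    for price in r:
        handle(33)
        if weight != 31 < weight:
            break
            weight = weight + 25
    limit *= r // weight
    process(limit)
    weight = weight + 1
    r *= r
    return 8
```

Transformed code:
def mix(r, weight, limit):
    weight = 15
    weight = limit < 17
    if weight < r:
        return 9
    print(r)
    for price in r:
        handle(33)
        if weight != 31 < weight:
            break
    limit = limit * (r // weight)
    process(limit)
    weight = weight + 1
    r = r * r
    return 8

11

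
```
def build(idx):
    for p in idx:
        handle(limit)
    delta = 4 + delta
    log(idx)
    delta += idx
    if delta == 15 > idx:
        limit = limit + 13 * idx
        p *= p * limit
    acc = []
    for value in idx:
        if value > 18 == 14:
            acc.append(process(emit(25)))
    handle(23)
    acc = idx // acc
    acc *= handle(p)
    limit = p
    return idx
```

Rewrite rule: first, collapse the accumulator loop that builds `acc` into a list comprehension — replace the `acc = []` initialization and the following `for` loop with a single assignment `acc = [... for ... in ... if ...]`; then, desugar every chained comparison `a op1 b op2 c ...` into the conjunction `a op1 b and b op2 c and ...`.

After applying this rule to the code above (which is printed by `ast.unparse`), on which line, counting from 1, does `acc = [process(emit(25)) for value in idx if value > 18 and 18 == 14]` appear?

10

Transformed code:
def build(idx):
    for p in idx:
        handle(limit)
    delta = 4 + delta
    log(idx)
    delta += idx
    if delta == 15 and 15 > idx:
        limit = limit + 13 * idx
        p *= p * limit
    acc = [process(emit(25)) for value in idx if value > 18 and 18 == 14]
    handle(23)
    acc = idx // acc
    acc *= handle(p)
    limit = p
    return idx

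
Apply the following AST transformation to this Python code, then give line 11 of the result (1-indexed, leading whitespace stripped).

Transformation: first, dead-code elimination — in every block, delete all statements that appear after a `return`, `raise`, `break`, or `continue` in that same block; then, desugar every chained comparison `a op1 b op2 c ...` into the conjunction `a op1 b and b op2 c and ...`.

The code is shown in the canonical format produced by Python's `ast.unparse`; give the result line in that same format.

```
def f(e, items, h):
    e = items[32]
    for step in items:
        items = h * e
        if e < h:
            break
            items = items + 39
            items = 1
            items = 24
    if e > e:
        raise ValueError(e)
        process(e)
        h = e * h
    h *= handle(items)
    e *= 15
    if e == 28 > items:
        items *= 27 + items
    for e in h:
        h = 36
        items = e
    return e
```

if e == 28 and 28 > items:

Transformed code:
def f(e, items, h):
    e = items[32]
    for step in items:
        items = h * e
        if e < h:
            break
    if e > e:
        raise ValueError(e)
    h *= handle(items)
    e *= 15
    if e == 28 and 28 > items:
        items *= 27 + items
    for e in h:
        h = 36
        items = e
    return e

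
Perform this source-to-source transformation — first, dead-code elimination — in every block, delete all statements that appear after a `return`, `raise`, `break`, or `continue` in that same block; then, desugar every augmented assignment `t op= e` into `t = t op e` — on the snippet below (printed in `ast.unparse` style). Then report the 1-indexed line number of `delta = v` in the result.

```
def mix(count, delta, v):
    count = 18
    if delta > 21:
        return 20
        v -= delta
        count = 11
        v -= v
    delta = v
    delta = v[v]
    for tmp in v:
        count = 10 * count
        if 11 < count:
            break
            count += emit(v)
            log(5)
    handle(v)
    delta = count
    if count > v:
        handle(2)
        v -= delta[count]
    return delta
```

Transformed code:
def mix(count, delta, v):
    count = 18
    if delta > 21:
        return 20
    delta = v
    delta = v[v]
    for tmp in v:
        count = 10 * count
        if 11 < count:
            break
    handle(v)
    delta = count
    if count > v:
        handle(2)
        v = v - delta[count]
    return delta

5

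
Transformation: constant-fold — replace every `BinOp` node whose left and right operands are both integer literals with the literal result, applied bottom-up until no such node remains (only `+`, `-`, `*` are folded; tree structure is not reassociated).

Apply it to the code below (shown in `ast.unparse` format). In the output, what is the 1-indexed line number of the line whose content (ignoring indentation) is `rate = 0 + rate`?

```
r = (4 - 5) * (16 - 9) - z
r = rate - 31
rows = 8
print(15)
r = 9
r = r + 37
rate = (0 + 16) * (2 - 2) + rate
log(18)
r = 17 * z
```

7

Transformed code:
r = -7 - z
r = rate - 31
rows = 8
print(15)
r = 9
r = r + 37
rate = 0 + rate
log(18)
r = 17 * z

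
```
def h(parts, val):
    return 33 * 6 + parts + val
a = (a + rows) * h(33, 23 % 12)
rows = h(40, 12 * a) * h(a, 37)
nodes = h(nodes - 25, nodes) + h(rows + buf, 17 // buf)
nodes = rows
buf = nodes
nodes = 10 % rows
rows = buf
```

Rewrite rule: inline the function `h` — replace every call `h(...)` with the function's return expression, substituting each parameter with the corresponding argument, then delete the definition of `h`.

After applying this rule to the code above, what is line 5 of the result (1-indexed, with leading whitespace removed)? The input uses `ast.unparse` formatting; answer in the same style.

buf = nodes

Transformed code:
a = (a + rows) * (33 * 6 + 33 + 23 % 12)
rows = (33 * 6 + 40 + 12 * a) * (33 * 6 + a + 37)
nodes = 33 * 6 + (nodes - 25) + nodes + (33 * 6 + (rows + buf) + 17 // buf)
nodes = rows
buf = nodes
nodes = 10 % rows
rows = buf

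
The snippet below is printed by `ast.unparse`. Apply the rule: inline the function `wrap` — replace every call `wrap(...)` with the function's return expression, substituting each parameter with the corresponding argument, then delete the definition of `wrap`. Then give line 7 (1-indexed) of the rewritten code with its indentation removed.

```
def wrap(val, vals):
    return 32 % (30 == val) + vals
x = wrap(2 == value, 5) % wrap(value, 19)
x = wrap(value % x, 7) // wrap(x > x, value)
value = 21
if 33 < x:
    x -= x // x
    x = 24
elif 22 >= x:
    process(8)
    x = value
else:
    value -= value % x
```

elif 22 >= x:

Transformed code:
x = (32 % (30 == (2 == value)) + 5) % (32 % (30 == value) + 19)
x = (32 % (30 == value % x) + 7) // (32 % (30 == (x > x)) + value)
value = 21
if 33 < x:
    x -= x // x
    x = 24
elif 22 >= x:
    process(8)
    x = value
else:
    value -= value % x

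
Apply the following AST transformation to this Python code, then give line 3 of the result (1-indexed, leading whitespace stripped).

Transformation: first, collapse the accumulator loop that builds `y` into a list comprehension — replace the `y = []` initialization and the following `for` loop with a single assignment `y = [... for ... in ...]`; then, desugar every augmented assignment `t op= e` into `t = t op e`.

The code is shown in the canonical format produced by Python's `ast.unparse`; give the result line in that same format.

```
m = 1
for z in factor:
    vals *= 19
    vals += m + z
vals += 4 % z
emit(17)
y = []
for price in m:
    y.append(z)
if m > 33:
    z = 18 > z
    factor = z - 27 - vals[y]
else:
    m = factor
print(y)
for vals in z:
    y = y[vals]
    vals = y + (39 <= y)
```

Transformed code:
m = 1
for z in factor:
    vals = vals * 19
    vals = vals + (m + z)
vals = vals + 4 % z
emit(17)
y = [z for price in m]
if m > 33:
    z = 18 > z
    factor = z - 27 - vals[y]
else:
    m = factor
print(y)
for vals in z:
    y = y[vals]
    vals = y + (39 <= y)

vals = vals * 19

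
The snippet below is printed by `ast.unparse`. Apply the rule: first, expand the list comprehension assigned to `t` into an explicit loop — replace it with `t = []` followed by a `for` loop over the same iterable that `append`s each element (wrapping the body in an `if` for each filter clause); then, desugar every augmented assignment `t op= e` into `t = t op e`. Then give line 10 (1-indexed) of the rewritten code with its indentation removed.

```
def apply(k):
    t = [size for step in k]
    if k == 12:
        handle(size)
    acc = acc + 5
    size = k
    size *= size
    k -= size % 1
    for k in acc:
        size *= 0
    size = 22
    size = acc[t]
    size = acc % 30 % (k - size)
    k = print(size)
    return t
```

k = k - size % 1

Transformed code:
def apply(k):
    t = []
    for step in k:
        t.append(size)
    if k == 12:
        handle(size)
    acc = acc + 5
    size = k
    size = size * size
    k = k - size % 1
    for k in acc:
        size = size * 0
    size = 22
    size = acc[t]
    size = acc % 30 % (k - size)
    k = print(size)
    return t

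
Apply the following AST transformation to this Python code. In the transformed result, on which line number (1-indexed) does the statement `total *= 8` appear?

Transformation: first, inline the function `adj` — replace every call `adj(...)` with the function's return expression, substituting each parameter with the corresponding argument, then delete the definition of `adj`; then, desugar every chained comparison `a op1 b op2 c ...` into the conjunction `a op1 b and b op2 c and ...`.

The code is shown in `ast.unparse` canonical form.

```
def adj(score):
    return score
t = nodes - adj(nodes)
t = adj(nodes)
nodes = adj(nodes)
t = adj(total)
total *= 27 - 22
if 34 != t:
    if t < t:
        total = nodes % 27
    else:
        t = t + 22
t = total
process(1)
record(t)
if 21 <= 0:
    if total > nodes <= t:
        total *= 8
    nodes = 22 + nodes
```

Transformed code:
t = nodes - nodes
t = nodes
nodes = nodes
t = total
total *= 27 - 22
if 34 != t:
    if t < t:
        total = nodes % 27
    else:
        t = t + 22
t = total
process(1)
record(t)
if 21 <= 0:
    if total > nodes and nodes <= t:
        total *= 8
    nodes = 22 + nodes

16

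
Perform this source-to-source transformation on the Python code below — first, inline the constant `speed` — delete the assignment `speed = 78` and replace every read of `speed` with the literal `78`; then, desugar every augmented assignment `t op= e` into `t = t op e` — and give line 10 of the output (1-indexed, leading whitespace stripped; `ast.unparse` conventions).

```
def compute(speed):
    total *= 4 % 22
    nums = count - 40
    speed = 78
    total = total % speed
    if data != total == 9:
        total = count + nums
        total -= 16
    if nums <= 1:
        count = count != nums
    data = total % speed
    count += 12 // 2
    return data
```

data = total % 78

Transformed code:
def compute(speed):
    total = total * (4 % 22)
    nums = count - 40
    total = total % 78
    if data != total == 9:
        total = count + nums
        total = total - 16
    if nums <= 1:
        count = count != nums
    data = total % 78
    count = count + 12 // 2
    return data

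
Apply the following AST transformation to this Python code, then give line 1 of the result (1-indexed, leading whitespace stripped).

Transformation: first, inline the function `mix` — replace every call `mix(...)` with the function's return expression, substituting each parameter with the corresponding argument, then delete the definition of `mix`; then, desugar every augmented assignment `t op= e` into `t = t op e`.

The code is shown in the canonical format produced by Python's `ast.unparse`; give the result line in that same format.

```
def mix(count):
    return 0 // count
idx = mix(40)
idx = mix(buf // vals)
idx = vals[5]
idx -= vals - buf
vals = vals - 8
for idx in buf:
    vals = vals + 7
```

idx = 0 // 40

Transformed code:
idx = 0 // 40
idx = 0 // (buf // vals)
idx = vals[5]
idx = idx - (vals - buf)
vals = vals - 8
for idx in buf:
    vals = vals + 7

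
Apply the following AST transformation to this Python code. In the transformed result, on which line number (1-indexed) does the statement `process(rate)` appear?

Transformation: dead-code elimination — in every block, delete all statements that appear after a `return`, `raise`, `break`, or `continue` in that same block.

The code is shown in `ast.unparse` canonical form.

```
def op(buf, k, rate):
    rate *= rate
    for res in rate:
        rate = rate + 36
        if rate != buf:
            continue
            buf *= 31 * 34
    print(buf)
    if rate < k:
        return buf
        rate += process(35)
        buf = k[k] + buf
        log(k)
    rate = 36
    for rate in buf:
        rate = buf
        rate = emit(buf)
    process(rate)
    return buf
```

Transformed code:
def op(buf, k, rate):
    rate *= rate
    for res in rate:
        rate = rate + 36
        if rate != buf:
            continue
    print(buf)
    if rate < k:
        return buf
    rate = 36
    for rate in buf:
        rate = buf
        rate = emit(buf)
    process(rate)
    return buf

14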